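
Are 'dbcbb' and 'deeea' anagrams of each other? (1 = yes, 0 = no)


Sort characters of 'dbcbb': 'bbbcd'
Sort characters of 'deeea': 'adeee'
Sorted forms differ -> they are NOT anagrams
Result: 0

0


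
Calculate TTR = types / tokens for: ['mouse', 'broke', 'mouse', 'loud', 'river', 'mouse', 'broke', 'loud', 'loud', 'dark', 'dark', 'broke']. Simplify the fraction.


Tokens: 12
Unique types: ('broke', 'dark', 'loud', 'mouse', 'river') = 5
TTR = 5/12
Already in lowest terms.

5/12


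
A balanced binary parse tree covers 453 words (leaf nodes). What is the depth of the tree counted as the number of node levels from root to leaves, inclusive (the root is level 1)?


In a balanced binary tree with n leaves the deepest leaf is ceil(log2(n)) edges below the root,
so counting node levels inclusive of root and leaves gives ceil(log2(n)) + 1 levels.
log2(453) = 8.8234
ceil(8.8234) = 9
levels = 9 + 1 = 10

10


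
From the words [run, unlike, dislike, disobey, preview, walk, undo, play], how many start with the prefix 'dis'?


Checking each word for prefix 'dis':
  'run' -> no (count: 0)
  'unlike' -> no (count: 0)
  'dislike' -> YES, starts with 'dis' (count: 1)
  'disobey' -> YES, starts with 'dis' (count: 2)
  'preview' -> no (count: 2)
  'walk' -> no (count: 2)
  'undo' -> no (count: 2)
  'play' -> no (count: 2)
Total with prefix 'dis': 2

2


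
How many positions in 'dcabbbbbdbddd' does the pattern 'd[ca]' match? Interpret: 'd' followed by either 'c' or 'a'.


Pattern: d[ca] means 'd' followed by either 'c' or 'a'.
Scanning 'dcabbbbbdbddd' position-by-position:
  Pos 0: window 'dc' -> MATCH
  Pos 1: window 'ca' -> no
  Pos 2: window 'ab' -> no
  Pos 3: window 'bb' -> no
  Pos 4: window 'bb' -> no
  Pos 5: window 'bb' -> no
  Pos 6: window 'bb' -> no
  Pos 7: window 'bd' -> no
  Pos 8: window 'db' -> no
  Pos 9: window 'bd' -> no
  Pos 10: window 'dd' -> no
  Pos 11: window 'dd' -> no
  Pos 12: window 'd' -> no
Total matches: 1

1


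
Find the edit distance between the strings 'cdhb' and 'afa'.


Building DP table for s1='cdhb' (len 4) and s2='afa' (len 3):
       a  f  a
    0  1  2  3
  c 1  1  2  3
  d 2  2  2  3
  h 3  3  3  3
  b 4  4  4  4
Edit distance = dp[4][3] = 4

4


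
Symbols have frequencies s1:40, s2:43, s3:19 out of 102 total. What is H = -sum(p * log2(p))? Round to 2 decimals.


Computing entropy H = -sum(p_i * log2(p_i)):
  s1: p = 40/102 = 0.3922, -p*log2(p) = 0.5296
  s2: p = 43/102 = 0.4216, -p*log2(p) = 0.5253
  s3: p = 19/102 = 0.1863, -p*log2(p) = 0.4516
H = sum of terms = 1.5065
Rounded to 2 decimals: 1.51

1.51


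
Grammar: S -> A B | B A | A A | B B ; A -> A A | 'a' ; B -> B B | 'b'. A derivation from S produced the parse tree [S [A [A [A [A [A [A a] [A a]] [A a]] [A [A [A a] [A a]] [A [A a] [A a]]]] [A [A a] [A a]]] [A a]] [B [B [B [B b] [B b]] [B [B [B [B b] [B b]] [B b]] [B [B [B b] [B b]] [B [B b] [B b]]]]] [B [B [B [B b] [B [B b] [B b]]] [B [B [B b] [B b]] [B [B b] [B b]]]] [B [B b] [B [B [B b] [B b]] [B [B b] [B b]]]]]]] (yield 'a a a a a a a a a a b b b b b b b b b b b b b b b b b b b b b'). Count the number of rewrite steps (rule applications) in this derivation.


Every bracketed nonterminal node [X ...] in the tree is produced by exactly one rule application.
Reading the tree off as a leftmost derivation:
  Step 1: S  =>  A B   (applied S -> A B)
  Step 2: A B  =>  A A B   (applied A -> A A)
  Step 3: A A B  =>  A A A B   (applied A -> A A)
  Step 4: A A A B  =>  A A A A B   (applied A -> A A)
  Step 5: A A A A B  =>  A A A A A B   (applied A -> A A)
  Step 6: A A A A A B  =>  A A A A A A B   (applied A -> A A)
  Step 7: A A A A A A B  =>  a A A A A A B   (applied A -> a)
  Step 8: a A A A A A B  =>  a a A A A A B   (applied A -> a)
  Step 9: a a A A A A B  =>  a a a A A A B   (applied A -> a)
  Step 10: a a a A A A B  =>  a a a A A A A B   (applied A -> A A)
  Step 11: a a a A A A A B  =>  a a a A A A A A B   (applied A -> A A)
  Step 12: a a a A A A A A B  =>  a a a a A A A A B   (applied A -> a)
  Step 13: a a a a A A A A B  =>  a a a a a A A A B   (applied A -> a)
  Step 14: a a a a a A A A B  =>  a a a a a A A A A B   (applied A -> A A)
  Step 15: a a a a a A A A A B  =>  a a a a a a A A A B   (applied A -> a)
  Step 16: a a a a a a A A A B  =>  a a a a a a a A A B   (applied A -> a)
  Step 17: a a a a a a a A A B  =>  a a a a a a a A A A B   (applied A -> A A)
  Step 18: a a a a a a a A A A B  =>  a a a a a a a a A A B   (applied A -> a)
  Step 19: a a a a a a a a A A B  =>  a a a a a a a a a A B   (applied A -> a)
  Step 20: a a a a a a a a a A B  =>  a a a a a a a a a a B   (applied A -> a)
  Step 21: a a a a a a a a a a B  =>  a a a a a a a a a a B B   (applied B -> B B)
  Step 22: a a a a a a a a a a B B  =>  a a a a a a a a a a B B B   (applied B -> B B)
  Step 23: a a a a a a a a a a B B B  =>  a a a a a a a a a a B B B B   (applied B -> B B)
  Step 24: a a a a a a a a a a B B B B  =>  a a a a a a a a a a b B B B   (applied B -> b)
  Step 25: a a a a a a a a a a b B B B  =>  a a a a a a a a a a b b B B   (applied B -> b)
  Step 26: a a a a a a a a a a b b B B  =>  a a a a a a a a a a b b B B B   (applied B -> B B)
  Step 27: a a a a a a a a a a b b B B B  =>  a a a a a a a a a a b b B B B B   (applied B -> B B)
  Step 28: a a a a a a a a a a b b B B B B  =>  a a a a a a a a a a b b B B B B B   (applied B -> B B)
  Step 29: a a a a a a a a a a b b B B B B B  =>  a a a a a a a a a a b b b B B B B   (applied B -> b)
  Step 30: a a a a a a a a a a b b b B B B B  =>  a a a a a a a a a a b b b b B B B   (applied B -> b)
  Step 31: a a a a a a a a a a b b b b B B B  =>  a a a a a a a a a a b b b b b B B   (applied B -> b)
  Step 32: a a a a a a a a a a b b b b b B B  =>  a a a a a a a a a a b b b b b B B B   (applied B -> B B)
  Step 33: a a a a a a a a a a b b b b b B B B  =>  a a a a a a a a a a b b b b b B B B B   (applied B -> B B)
  Step 34: a a a a a a a a a a b b b b b B B B B  =>  a a a a a a a a a a b b b b b b B B B   (applied B -> b)
  Step 35: a a a a a a a a a a b b b b b b B B B  =>  a a a a a a a a a a b b b b b b b B B   (applied B -> b)
  Step 36: a a a a a a a a a a b b b b b b b B B  =>  a a a a a a a a a a b b b b b b b B B B   (applied B -> B B)
  Step 37: a a a a a a a a a a b b b b b b b B B B  =>  a a a a a a a a a a b b b b b b b b B B   (applied B -> b)
  Step 38: a a a a a a a a a a b b b b b b b b B B  =>  a a a a a a a a a a b b b b b b b b b B   (applied B -> b)
  Step 39: a a a a a a a a a a b b b b b b b b b B  =>  a a a a a a a a a a b b b b b b b b b B B   (applied B -> B B)
  Step 40: a a a a a a a a a a b b b b b b b b b B B  =>  a a a a a a a a a a b b b b b b b b b B B B   (applied B -> B B)
  Step 41: a a a a a a a a a a b b b b b b b b b B B B  =>  a a a a a a a a a a b b b b b b b b b B B B B   (applied B -> B B)
  Step 42: a a a a a a a a a a b b b b b b b b b B B B B  =>  a a a a a a a a a a b b b b b b b b b b B B B   (applied B -> b)
  Step 43: a a a a a a a a a a b b b b b b b b b b B B B  =>  a a a a a a a a a a b b b b b b b b b b B B B B   (applied B -> B B)
  Step 44: a a a a a a a a a a b b b b b b b b b b B B B B  =>  a a a a a a a a a a b b b b b b b b b b b B B B   (applied B -> b)
  Step 45: a a a a a a a a a a b b b b b b b b b b b B B B  =>  a a a a a a a a a a b b b b b b b b b b b b B B   (applied B -> b)
  Step 46: a a a a a a a a a a b b b b b b b b b b b b B B  =>  a a a a a a a a a a b b b b b b b b b b b b B B B   (applied B -> B B)
  Step 47: a a a a a a a a a a b b b b b b b b b b b b B B B  =>  a a a a a a a a a a b b b b b b b b b b b b B B B B   (applied B -> B B)
  Step 48: a a a a a a a a a a b b b b b b b b b b b b B B B B  =>  a a a a a a a a a a b b b b b b b b b b b b b B B B   (applied B -> b)
  Step 49: a a a a a a a a a a b b b b b b b b b b b b b B B B  =>  a a a a a a a a a a b b b b b b b b b b b b b b B B   (applied B -> b)
  Step 50: a a a a a a a a a a b b b b b b b b b b b b b b B B  =>  a a a a a a a a a a b b b b b b b b b b b b b b B B B   (applied B -> B B)
  Step 51: a a a a a a a a a a b b b b b b b b b b b b b b B B B  =>  a a a a a a a a a a b b b b b b b b b b b b b b b B B   (applied B -> b)
  Step 52: a a a a a a a a a a b b b b b b b b b b b b b b b B B  =>  a a a a a a a a a a b b b b b b b b b b b b b b b b B   (applied B -> b)
  Step 53: a a a a a a a a a a b b b b b b b b b b b b b b b b B  =>  a a a a a a a a a a b b b b b b b b b b b b b b b b B B   (applied B -> B B)
  Step 54: a a a a a a a a a a b b b b b b b b b b b b b b b b B B  =>  a a a a a a a a a a b b b b b b b b b b b b b b b b b B   (applied B -> b)
  Step 55: a a a a a a a a a a b b b b b b b b b b b b b b b b b B  =>  a a a a a a a a a a b b b b b b b b b b b b b b b b b B B   (applied B -> B B)
  Step 56: a a a a a a a a a a b b b b b b b b b b b b b b b b b B B  =>  a a a a a a a a a a b b b b b b b b b b b b b b b b b B B B   (applied B -> B B)
  Step 57: a a a a a a a a a a b b b b b b b b b b b b b b b b b B B B  =>  a a a a a a a a a a b b b b b b b b b b b b b b b b b b B B   (applied B -> b)
  Step 58: a a a a a a a a a a b b b b b b b b b b b b b b b b b b B B  =>  a a a a a a a a a a b b b b b b b b b b b b b b b b b b b B   (applied B -> b)
  Step 59: a a a a a a a a a a b b b b b b b b b b b b b b b b b b b B  =>  a a a a a a a a a a b b b b b b b b b b b b b b b b b b b B B   (applied B -> B B)
  Step 60: a a a a a a a a a a b b b b b b b b b b b b b b b b b b b B B  =>  a a a a a a a a a a b b b b b b b b b b b b b b b b b b b b B   (applied B -> b)
  Step 61: a a a a a a a a a a b b b b b b b b b b b b b b b b b b b b B  =>  a a a a a a a a a a b b b b b b b b b b b b b b b b b b b b b   (applied B -> b)
Final yield: a a a a a a a a a a b b b b b b b b b b b b b b b b b b b b b
Total rewrite steps: 61

61


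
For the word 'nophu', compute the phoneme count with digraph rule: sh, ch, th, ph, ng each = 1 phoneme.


Parsing 'nophu' greedily, digraphs first:
  'n' -> consonant phoneme (phonemes so far: 1)
  'o' -> vowel phoneme (phonemes so far: 2)
  'ph' -> digraph (1 consonant phoneme) (phonemes so far: 3)
  'u' -> vowel phoneme (phonemes so far: 4)
Total phonemes: 4

4


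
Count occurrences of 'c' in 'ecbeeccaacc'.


Scanning 'ecbeeccaacc' for 'c':
  Position 1: 'c' -> MATCH (count: 1)
  Position 5: 'c' -> MATCH (count: 2)
  Position 6: 'c' -> MATCH (count: 3)
  Position 9: 'c' -> MATCH (count: 4)
  Position 10: 'c' -> MATCH (count: 5)
Total occurrences of 'c': 5

5


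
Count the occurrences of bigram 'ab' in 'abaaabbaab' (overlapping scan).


Scanning 'abaaabbaab' for bigram 'ab':
  Position 0: 'ab' -> MATCH
  Position 1: 'ba' -> no
  Position 2: 'aa' -> no
  Position 3: 'aa' -> no
  Position 4: 'ab' -> MATCH
  Position 5: 'bb' -> no
  Position 6: 'ba' -> no
  Position 7: 'aa' -> no
  Position 8: 'ab' -> MATCH
Total matches: 3

3


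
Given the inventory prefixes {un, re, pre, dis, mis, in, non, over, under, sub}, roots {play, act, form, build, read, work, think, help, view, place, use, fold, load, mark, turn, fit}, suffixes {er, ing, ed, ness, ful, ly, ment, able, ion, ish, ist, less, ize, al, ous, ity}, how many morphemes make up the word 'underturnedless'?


Segmenting 'underturnedless' against the inventory:
  'under' -> prefix (morpheme 1)
  'turn' -> root (morpheme 2)
  'ed' -> suffix (morpheme 3)
  'less' -> suffix (morpheme 4)
Total morphemes: 4

4


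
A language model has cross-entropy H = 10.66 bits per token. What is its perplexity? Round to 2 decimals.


Perplexity formula: PP = 2^H
H = 10.66
PP = 2^10.66
Decompose: 2^10.66 = 2^10 * 2^0.66
2^10 = 1024, 2^0.66 ~ 1.5800826
PP ~ 1024 * 1.5800826 = 1618.0045824
Rounded to 2 decimals: 1618.00

1618.00


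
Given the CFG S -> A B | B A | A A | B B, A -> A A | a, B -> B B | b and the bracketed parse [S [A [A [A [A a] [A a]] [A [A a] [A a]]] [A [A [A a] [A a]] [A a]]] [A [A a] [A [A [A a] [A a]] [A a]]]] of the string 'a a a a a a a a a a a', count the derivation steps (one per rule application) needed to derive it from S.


Every bracketed nonterminal node [X ...] in the tree is produced by exactly one rule application.
Reading the tree off as a leftmost derivation:
  Step 1: S  =>  A A   (applied S -> A A)
  Step 2: A A  =>  A A A   (applied A -> A A)
  Step 3: A A A  =>  A A A A   (applied A -> A A)
  Step 4: A A A A  =>  A A A A A   (applied A -> A A)
  Step 5: A A A A A  =>  a A A A A   (applied A -> a)
  Step 6: a A A A A  =>  a a A A A   (applied A -> a)
  Step 7: a a A A A  =>  a a A A A A   (applied A -> A A)
  Step 8: a a A A A A  =>  a a a A A A   (applied A -> a)
  Step 9: a a a A A A  =>  a a a a A A   (applied A -> a)
  Step 10: a a a a A A  =>  a a a a A A A   (applied A -> A A)
  Step 11: a a a a A A A  =>  a a a a A A A A   (applied A -> A A)
  Step 12: a a a a A A A A  =>  a a a a a A A A   (applied A -> a)
  Step 13: a a a a a A A A  =>  a a a a a a A A   (applied A -> a)
  Step 14: a a a a a a A A  =>  a a a a a a a A   (applied A -> a)
  Step 15: a a a a a a a A  =>  a a a a a a a A A   (applied A -> A A)
  Step 16: a a a a a a a A A  =>  a a a a a a a a A   (applied A -> a)
  Step 17: a a a a a a a a A  =>  a a a a a a a a A A   (applied A -> A A)
  Step 18: a a a a a a a a A A  =>  a a a a a a a a A A A   (applied A -> A A)
  Step 19: a a a a a a a a A A A  =>  a a a a a a a a a A A   (applied A -> a)
  Step 20: a a a a a a a a a A A  =>  a a a a a a a a a a A   (applied A -> a)
  Step 21: a a a a a a a a a a A  =>  a a a a a a a a a a a   (applied A -> a)
Final yield: a a a a a a a a a a a
Total rewrite steps: 21

21


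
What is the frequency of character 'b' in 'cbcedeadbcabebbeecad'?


Scanning 'cbcedeadbcabebbeecad' for 'b':
  Position 1: 'b' -> MATCH (count: 1)
  Position 8: 'b' -> MATCH (count: 2)
  Position 11: 'b' -> MATCH (count: 3)
  Position 13: 'b' -> MATCH (count: 4)
  Position 14: 'b' -> MATCH (count: 5)
Total occurrences of 'b': 5

5


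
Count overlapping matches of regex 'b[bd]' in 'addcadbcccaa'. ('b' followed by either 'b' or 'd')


Pattern: b[bd] means 'b' followed by either 'b' or 'd'.
Scanning 'addcadbcccaa' position-by-position:
  Pos 0: window 'ad' -> no
  Pos 1: window 'dd' -> no
  Pos 2: window 'dc' -> no
  Pos 3: window 'ca' -> no
  Pos 4: window 'ad' -> no
  Pos 5: window 'db' -> no
  Pos 6: window 'bc' -> no
  Pos 7: window 'cc' -> no
  Pos 8: window 'cc' -> no
  Pos 9: window 'ca' -> no
  Pos 10: window 'aa' -> no
  Pos 11: window 'a' -> no
Total matches: 0

0


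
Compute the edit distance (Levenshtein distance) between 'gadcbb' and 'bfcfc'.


Building DP table for s1='gadcbb' (len 6) and s2='bfcfc' (len 5):
       b  f  c  f  c
    0  1  2  3  4  5
  g 1  1  2  3  4  5
  a 2  2  2  3  4  5
  d 3  3  3  3  4  5
  c 4  4  4  3  4  4
  b 5  4  5  4  4  5
  b 6  5  5  5  5  5
Edit distance = dp[6][5] = 5

5


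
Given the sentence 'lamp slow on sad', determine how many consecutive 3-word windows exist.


Word trigrams from [4] words:
  Trigram 1: (lamp slow on)
  Trigram 2: (slow on sad)
Total word trigrams: 4 - 2 = 2

2


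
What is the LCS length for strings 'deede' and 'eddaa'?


DP table for LCS of 'deede' and 'eddaa':
       e  d  d  a  a
    0  0  0  0  0  0
  d 0  0  1  1  1  1
  e 0  1  1  1  1  1
  e 0  1  1  1  1  1
  d 0  1  2  2  2  2
  e 0  1  2  2  2  2
LCS: 'dd'
LCS length = 2

2


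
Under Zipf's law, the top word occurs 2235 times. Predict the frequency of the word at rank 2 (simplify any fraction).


Zipf's law: freq(rank) = f1 / rank
f1 = 2235, rank = 2
freq = 2235 / 2
GCD(2235, 2) = 1
Simplified: 2235/2

2235/2


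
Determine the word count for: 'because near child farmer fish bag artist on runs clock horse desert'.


Counting words by splitting on spaces:
  Word 1: 'because'
  Word 2: 'near'
  Word 3: 'child'
  Word 4: 'farmer'
  Word 5: 'fish'
  Word 6: 'bag'
  Word 7: 'artist'
  Word 8: 'on'
  Word 9: 'runs'
  Word 10: 'clock'
  Word 11: 'horse'
  Word 12: 'desert'
Total words: 12

12


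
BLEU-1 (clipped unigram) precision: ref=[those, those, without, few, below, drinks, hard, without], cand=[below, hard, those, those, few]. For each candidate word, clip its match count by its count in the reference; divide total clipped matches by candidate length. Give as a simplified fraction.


Reference word counts: {'below': 1, 'drinks': 1, 'few': 1, 'hard': 1, 'those': 2, 'without': 2}
Checking each candidate word (with clipping):
  'below' -> in reference (ref count 1, used 1/1) -> match (matches: 1)
  'hard' -> in reference (ref count 1, used 1/1) -> match (matches: 2)
  'those' -> in reference (ref count 2, used 1/2) -> match (matches: 3)
  'those' -> in reference (ref count 2, used 2/2) -> match (matches: 4)
  'few' -> in reference (ref count 1, used 1/1) -> match (matches: 5)
Clipped matches: 5, Candidate length: 5
Precision = 5/5 = 1

1


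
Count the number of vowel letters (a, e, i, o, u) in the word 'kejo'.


Scanning each character of 'kejo':
  Position 1: 'k' -> consonant (running count: 0)
  Position 2: 'e' -> vowel (running count: 1)
  Position 3: 'j' -> consonant (running count: 1)
  Position 4: 'o' -> vowel (running count: 2)
Total vowels: 2

2


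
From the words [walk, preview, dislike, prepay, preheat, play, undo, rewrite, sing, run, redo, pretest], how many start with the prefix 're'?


Checking each word for prefix 're':
  'walk' -> no (count: 0)
  'preview' -> no (count: 0)
  'dislike' -> no (count: 0)
  'prepay' -> no (count: 0)
  'preheat' -> no (count: 0)
  'play' -> no (count: 0)
  'undo' -> no (count: 0)
  'rewrite' -> YES, starts with 're' (count: 1)
  'sing' -> no (count: 1)
  'run' -> no (count: 1)
  'redo' -> YES, starts with 're' (count: 2)
  'pretest' -> no (count: 2)
Total with prefix 're': 2

2


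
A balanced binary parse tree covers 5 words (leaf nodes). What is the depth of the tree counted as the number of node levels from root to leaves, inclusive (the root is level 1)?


In a balanced binary tree with n leaves the deepest leaf is ceil(log2(n)) edges below the root,
so counting node levels inclusive of root and leaves gives ceil(log2(n)) + 1 levels.
log2(5) = 2.3219
ceil(2.3219) = 3
levels = 3 + 1 = 4

4


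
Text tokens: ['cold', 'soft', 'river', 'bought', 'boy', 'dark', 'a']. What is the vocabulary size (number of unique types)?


Listing all tokens and tracking unique types:
  Token 1: 'cold' -> NEW (unique so far: 1)
  Token 2: 'soft' -> NEW (unique so far: 2)
  Token 3: 'river' -> NEW (unique so far: 3)
  Token 4: 'bought' -> NEW (unique so far: 4)
  Token 5: 'boy' -> NEW (unique so far: 5)
  Token 6: 'dark' -> NEW (unique so far: 6)
  Token 7: 'a' -> NEW (unique so far: 7)
Unique types: ('a', 'bought', 'boy', 'cold', 'dark', 'river', 'soft')
Vocabulary size: 7

7


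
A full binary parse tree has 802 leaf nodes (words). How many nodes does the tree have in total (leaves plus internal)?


Leaf nodes (terminals): 802
Internal nodes = n - 1 = 802 - 1 = 801
Total = leaves + internal = 802 + 801 = 1603

1603


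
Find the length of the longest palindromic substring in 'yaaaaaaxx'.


Scanning 'yaaaaaaxx' for palindromic substrings.
Substring at positions 1-6: 'aaaaaa'.
Check: reverse('aaaaaa') = 'aaaaaa' -> palindrome confirmed.
Neighbouring characters ('y' / 'x') break symmetry, so it cannot extend further.
No longer palindromic substring exists; longest length = 6

6


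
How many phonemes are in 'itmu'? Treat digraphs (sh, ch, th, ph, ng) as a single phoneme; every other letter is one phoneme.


Parsing 'itmu' greedily, digraphs first:
  'i' -> vowel phoneme (phonemes so far: 1)
  't' -> consonant phoneme (phonemes so far: 2)
  'm' -> consonant phoneme (phonemes so far: 3)
  'u' -> vowel phoneme (phonemes so far: 4)
Total phonemes: 4

4


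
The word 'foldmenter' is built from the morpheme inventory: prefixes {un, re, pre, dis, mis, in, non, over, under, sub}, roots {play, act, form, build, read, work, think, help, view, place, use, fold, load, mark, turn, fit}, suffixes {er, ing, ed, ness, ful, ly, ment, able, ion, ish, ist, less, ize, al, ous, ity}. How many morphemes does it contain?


Segmenting 'foldmenter' against the inventory:
  'fold' -> root (morpheme 1)
  'ment' -> suffix (morpheme 2)
  'er' -> suffix (morpheme 3)
Total morphemes: 3

3


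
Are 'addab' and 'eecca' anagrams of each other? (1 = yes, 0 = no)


Sort characters of 'addab': 'aabdd'
Sort characters of 'eecca': 'accee'
Sorted forms differ -> they are NOT anagrams
Result: 0

0


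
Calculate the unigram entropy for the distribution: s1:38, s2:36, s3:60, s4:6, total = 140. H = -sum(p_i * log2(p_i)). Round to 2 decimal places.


Computing entropy H = -sum(p_i * log2(p_i)):
  s1: p = 38/140 = 0.2714, -p*log2(p) = 0.5107
  s2: p = 36/140 = 0.2571, -p*log2(p) = 0.5038
  s3: p = 60/140 = 0.4286, -p*log2(p) = 0.5239
  s4: p = 6/140 = 0.0429, -p*log2(p) = 0.1948
H = sum of terms = 1.7332
Rounded to 2 decimals: 1.73

1.73


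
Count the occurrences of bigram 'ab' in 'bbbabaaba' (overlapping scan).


Scanning 'bbbabaaba' for bigram 'ab':
  Position 0: 'bb' -> no
  Position 1: 'bb' -> no
  Position 2: 'ba' -> no
  Position 3: 'ab' -> MATCH
  Position 4: 'ba' -> no
  Position 5: 'aa' -> no
  Position 6: 'ab' -> MATCH
  Position 7: 'ba' -> no
Total matches: 2

2


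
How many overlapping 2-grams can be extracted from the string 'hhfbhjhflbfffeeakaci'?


String 'hhfbhjhflbfffeeakaci' has length L = 20.
Number of overlapping n-grams = L - n + 1
Substituting: 20 - 2 + 1 = 19

19


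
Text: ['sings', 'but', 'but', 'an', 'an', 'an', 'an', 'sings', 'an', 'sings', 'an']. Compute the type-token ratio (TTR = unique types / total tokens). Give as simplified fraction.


Tokens: 11
Unique types: ('an', 'but', 'sings') = 3
TTR = 3/11
Already in lowest terms.

3/11


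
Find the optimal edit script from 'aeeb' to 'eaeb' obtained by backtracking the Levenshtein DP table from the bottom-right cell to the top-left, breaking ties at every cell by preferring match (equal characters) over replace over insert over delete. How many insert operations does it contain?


Edit distance = 2. Backtracking from cell (4, 4) with preference match > replace > insert > delete,
then listing the resulting alignment 'aeeb' -> 'eaeb' left to right:
  Step 1: replace a->e
  Step 2: replace e->a
  Step 3: keep 'e'
  Step 4: keep 'b'
Total insertions: 0

0


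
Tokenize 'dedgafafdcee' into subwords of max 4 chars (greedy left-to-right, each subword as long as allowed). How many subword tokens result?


'dedgafafdcee' has 12 characters.
Chunking with max size 4:
  Chunk 1: 'dedg' (positions 0-3)
  Chunk 2: 'afaf' (positions 4-7)
  Chunk 3: 'dcee' (positions 8-11)
Total chunks: ceil(12 / 4) = 3

3


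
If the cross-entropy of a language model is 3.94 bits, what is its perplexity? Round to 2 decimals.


Perplexity formula: PP = 2^H
H = 3.94
PP = 2^3.94
Decompose: 2^3.94 = 2^3 * 2^0.94
2^3 = 8, 2^0.94 ~ 1.9185282
PP ~ 8 * 1.9185282 = 15.3482256
Rounded to 2 decimals: 15.35

15.35


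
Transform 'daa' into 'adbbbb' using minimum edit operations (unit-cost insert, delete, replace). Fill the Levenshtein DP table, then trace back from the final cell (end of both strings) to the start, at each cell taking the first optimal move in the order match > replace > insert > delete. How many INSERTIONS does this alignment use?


Edit distance = 5. Backtracking from cell (3, 6) with preference match > replace > insert > delete,
then listing the resulting alignment 'daa' -> 'adbbbb' left to right:
  Step 1: insert 'a' [insertion #1]
  Step 2: keep 'd'
  Step 3: insert 'b' [insertion #2]
  Step 4: insert 'b' [insertion #3]
  Step 5: replace a->b
  Step 6: replace a->b
Total insertions: 3

3


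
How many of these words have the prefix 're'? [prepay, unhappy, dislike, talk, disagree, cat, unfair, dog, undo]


Checking each word for prefix 're':
  'prepay' -> no (count: 0)
  'unhappy' -> no (count: 0)
  'dislike' -> no (count: 0)
  'talk' -> no (count: 0)
  'disagree' -> no (count: 0)
  'cat' -> no (count: 0)
  'unfair' -> no (count: 0)
  'dog' -> no (count: 0)
  'undo' -> no (count: 0)
Total with prefix 're': 0

0


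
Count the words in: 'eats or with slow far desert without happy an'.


Counting words by splitting on spaces:
  Word 1: 'eats'
  Word 2: 'or'
  Word 3: 'with'
  Word 4: 'slow'
  Word 5: 'far'
  Word 6: 'desert'
  Word 7: 'without'
  Word 8: 'happy'
  Word 9: 'an'
Total words: 9

9


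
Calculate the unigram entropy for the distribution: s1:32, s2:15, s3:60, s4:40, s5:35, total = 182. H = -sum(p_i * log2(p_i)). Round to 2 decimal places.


Computing entropy H = -sum(p_i * log2(p_i)):
  s1: p = 32/182 = 0.1758, -p*log2(p) = 0.4409
  s2: p = 15/182 = 0.0824, -p*log2(p) = 0.2968
  s3: p = 60/182 = 0.3297, -p*log2(p) = 0.5278
  s4: p = 40/182 = 0.2198, -p*log2(p) = 0.4804
  s5: p = 35/182 = 0.1923, -p*log2(p) = 0.4574
H = sum of terms = 2.2033
Rounded to 2 decimals: 2.20

2.20


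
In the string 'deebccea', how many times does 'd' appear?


Scanning 'deebccea' for 'd':
  Position 0: 'd' -> MATCH (count: 1)
Total occurrences of 'd': 1

1


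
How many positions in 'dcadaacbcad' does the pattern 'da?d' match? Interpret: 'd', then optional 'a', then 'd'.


Pattern: da?d means 'd', then optional 'a', then 'd'.
Scanning 'dcadaacbcad' position-by-position:
  Pos 0: window 'dca' -> no
  Pos 1: window 'cad' -> no
  Pos 2: window 'ada' -> no
  Pos 3: window 'daa' -> no
  Pos 4: window 'aac' -> no
  Pos 5: window 'acb' -> no
  Pos 6: window 'cbc' -> no
  Pos 7: window 'bca' -> no
  Pos 8: window 'cad' -> no
  Pos 9: window 'ad' -> no
  Pos 10: window 'd' -> no
Total matches: 0

0


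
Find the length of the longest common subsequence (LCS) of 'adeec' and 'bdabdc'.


DP table for LCS of 'adeec' and 'bdabdc':
       b  d  a  b  d  c
    0  0  0  0  0  0  0
  a 0  0  0  1  1  1  1
  d 0  0  1  1  1  2  2
  e 0  0  1  1  1  2  2
  e 0  0  1  1  1  2  2
  c 0  0  1  1  1  2  3
LCS: 'adc'
LCS length = 3

3


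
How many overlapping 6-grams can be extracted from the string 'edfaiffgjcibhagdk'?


String 'edfaiffgjcibhagdk' has length L = 17.
Number of overlapping n-grams = L - n + 1
Substituting: 17 - 6 + 1 = 12

12


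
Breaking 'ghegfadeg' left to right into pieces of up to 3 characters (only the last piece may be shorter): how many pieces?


'ghegfadeg' has 9 characters.
Chunking with max size 3:
  Chunk 1: 'ghe' (positions 0-2)
  Chunk 2: 'gfa' (positions 3-5)
  Chunk 3: 'deg' (positions 6-8)
Total chunks: ceil(9 / 3) = 3

3


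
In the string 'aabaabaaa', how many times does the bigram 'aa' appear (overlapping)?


Scanning 'aabaabaaa' for bigram 'aa':
  Position 0: 'aa' -> MATCH
  Position 1: 'ab' -> no
  Position 2: 'ba' -> no
  Position 3: 'aa' -> MATCH
  Position 4: 'ab' -> no
  Position 5: 'ba' -> no
  Position 6: 'aa' -> MATCH
  Position 7: 'aa' -> MATCH
Total matches: 4

4


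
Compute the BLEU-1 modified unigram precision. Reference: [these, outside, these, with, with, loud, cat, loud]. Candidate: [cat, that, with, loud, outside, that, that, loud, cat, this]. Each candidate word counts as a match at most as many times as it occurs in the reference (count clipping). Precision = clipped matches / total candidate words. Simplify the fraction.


Reference word counts: {'cat': 1, 'loud': 2, 'outside': 1, 'these': 2, 'with': 2}
Checking each candidate word (with clipping):
  'cat' -> in reference (ref count 1, used 1/1) -> match (matches: 1)
  'that' -> not in reference -> no match (matches: 1)
  'with' -> in reference (ref count 2, used 1/2) -> match (matches: 2)
  'loud' -> in reference (ref count 2, used 1/2) -> match (matches: 3)
  'outside' -> in reference (ref count 1, used 1/1) -> match (matches: 4)
  'that' -> not in reference -> no match (matches: 4)
  'that' -> not in reference -> no match (matches: 4)
  'loud' -> in reference (ref count 2, used 2/2) -> match (matches: 5)
  'cat' -> ref count 1 already used up (1/1) -> clipped, no match (matches: 5)
  'this' -> not in reference -> no match (matches: 5)
Clipped matches: 5, Candidate length: 10
Precision = 5/10 = 1/2

1/2


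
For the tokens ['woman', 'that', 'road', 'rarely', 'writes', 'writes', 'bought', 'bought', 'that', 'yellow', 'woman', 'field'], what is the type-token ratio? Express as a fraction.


Tokens: 12
Unique types: ('bought', 'field', 'rarely', 'road', 'that', 'woman', 'writes', 'yellow') = 8
TTR = 8/12
Simplify: divide both by 4 -> 2/3
TTR = 2/3

2/3


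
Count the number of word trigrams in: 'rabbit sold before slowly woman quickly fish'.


Word trigrams from [7] words:
  Trigram 1: (rabbit sold before)
  Trigram 2: (sold before slowly)
  Trigram 3: (before slowly woman)
  Trigram 4: (slowly woman quickly)
  Trigram 5: (woman quickly fish)
Total word trigrams: 7 - 2 = 5

5


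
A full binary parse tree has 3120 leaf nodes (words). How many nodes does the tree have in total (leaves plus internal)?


Leaf nodes (terminals): 3120
Internal nodes = n - 1 = 3120 - 1 = 3119
Total = leaves + internal = 3120 + 3119 = 6239

6239


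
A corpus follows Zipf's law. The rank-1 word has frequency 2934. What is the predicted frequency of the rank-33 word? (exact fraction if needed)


Zipf's law: freq(rank) = f1 / rank
f1 = 2934, rank = 33
freq = 2934 / 33
GCD(2934, 33) = 3
Simplified: 978/11

978/11


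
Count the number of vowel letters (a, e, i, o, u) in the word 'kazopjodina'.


Scanning each character of 'kazopjodina':
  Position 1: 'k' -> consonant (running count: 0)
  Position 2: 'a' -> vowel (running count: 1)
  Position 3: 'z' -> consonant (running count: 1)
  Position 4: 'o' -> vowel (running count: 2)
  Position 5: 'p' -> consonant (running count: 2)
  Position 6: 'j' -> consonant (running count: 2)
  Position 7: 'o' -> vowel (running count: 3)
  Position 8: 'd' -> consonant (running count: 3)
  Position 9: 'i' -> vowel (running count: 4)
  Position 10: 'n' -> consonant (running count: 4)
  Position 11: 'a' -> vowel (running count: 5)
Total vowels: 5

5


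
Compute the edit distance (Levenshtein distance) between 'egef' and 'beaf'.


Building DP table for s1='egef' (len 4) and s2='beaf' (len 4):
       b  e  a  f
    0  1  2  3  4
  e 1  1  1  2  3
  g 2  2  2  2  3
  e 3  3  2  3  3
  f 4  4  3  3  3
Edit distance = dp[4][4] = 3

3


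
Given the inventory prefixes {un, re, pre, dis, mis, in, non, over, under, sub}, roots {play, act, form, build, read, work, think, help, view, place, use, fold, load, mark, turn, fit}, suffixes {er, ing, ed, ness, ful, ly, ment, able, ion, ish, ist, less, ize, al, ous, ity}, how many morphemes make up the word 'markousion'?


Segmenting 'markousion' against the inventory:
  'mark' -> root (morpheme 1)
  'ous' -> suffix (morpheme 2)
  'ion' -> suffix (morpheme 3)
Total morphemes: 3

3


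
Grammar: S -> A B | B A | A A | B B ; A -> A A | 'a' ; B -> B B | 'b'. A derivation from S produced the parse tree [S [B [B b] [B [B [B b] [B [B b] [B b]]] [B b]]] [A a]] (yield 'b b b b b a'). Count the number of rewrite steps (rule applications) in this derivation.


Every bracketed nonterminal node [X ...] in the tree is produced by exactly one rule application.
Reading the tree off as a leftmost derivation:
  Step 1: S  =>  B A   (applied S -> B A)
  Step 2: B A  =>  B B A   (applied B -> B B)
  Step 3: B B A  =>  b B A   (applied B -> b)
  Step 4: b B A  =>  b B B A   (applied B -> B B)
  Step 5: b B B A  =>  b B B B A   (applied B -> B B)
  Step 6: b B B B A  =>  b b B B A   (applied B -> b)
  Step 7: b b B B A  =>  b b B B B A   (applied B -> B B)
  Step 8: b b B B B A  =>  b b b B B A   (applied B -> b)
  Step 9: b b b B B A  =>  b b b b B A   (applied B -> b)
  Step 10: b b b b B A  =>  b b b b b A   (applied B -> b)
  Step 11: b b b b b A  =>  b b b b b a   (applied A -> a)
Final yield: b b b b b a
Total rewrite steps: 11

11


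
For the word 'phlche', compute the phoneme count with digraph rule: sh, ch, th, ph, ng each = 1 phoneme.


Parsing 'phlche' greedily, digraphs first:
  'ph' -> digraph (1 consonant phoneme) (phonemes so far: 1)
  'l' -> consonant phoneme (phonemes so far: 2)
  'ch' -> digraph (1 consonant phoneme) (phonemes so far: 3)
  'e' -> vowel phoneme (phonemes so far: 4)
Total phonemes: 4

4


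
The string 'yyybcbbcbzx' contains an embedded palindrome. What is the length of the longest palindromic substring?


Scanning 'yyybcbbcbzx' for palindromic substrings.
Substring at positions 3-8: 'bcbbcb'.
Check: reverse('bcbbcb') = 'bcbbcb' -> palindrome confirmed.
Neighbouring characters ('y' / 'z') break symmetry, so it cannot extend further.
No longer palindromic substring exists; longest length = 6

6


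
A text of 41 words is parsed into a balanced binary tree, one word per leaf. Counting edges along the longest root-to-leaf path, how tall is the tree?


In a balanced binary tree with n leaves the deepest leaf is ceil(log2(n)) edges below the root.
log2(41) = 5.3576
ceil(5.3576) = 6
height (edges) = 6

6


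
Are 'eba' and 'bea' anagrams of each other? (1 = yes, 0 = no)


Sort characters of 'eba': 'abe'
Sort characters of 'bea': 'abe'
Sorted forms match -> they ARE anagrams
Result: 1

1


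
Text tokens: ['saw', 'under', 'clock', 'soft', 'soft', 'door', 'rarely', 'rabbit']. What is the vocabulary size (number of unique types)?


Listing all tokens and tracking unique types:
  Token 1: 'saw' -> NEW (unique so far: 1)
  Token 2: 'under' -> NEW (unique so far: 2)
  Token 3: 'clock' -> NEW (unique so far: 3)
  Token 4: 'soft' -> NEW (unique so far: 4)
  Token 5: 'soft' -> duplicate (unique so far: 4)
  Token 6: 'door' -> NEW (unique so far: 5)
  Token 7: 'rarely' -> NEW (unique so far: 6)
  Token 8: 'rabbit' -> NEW (unique so far: 7)
Unique types: ('clock', 'door', 'rabbit', 'rarely', 'saw', 'soft', 'under')
Vocabulary size: 7

7


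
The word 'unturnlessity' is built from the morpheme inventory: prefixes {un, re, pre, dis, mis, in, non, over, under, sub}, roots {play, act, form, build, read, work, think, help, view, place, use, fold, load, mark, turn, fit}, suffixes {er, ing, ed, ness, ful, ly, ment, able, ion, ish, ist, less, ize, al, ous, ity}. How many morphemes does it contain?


Segmenting 'unturnlessity' against the inventory:
  'un' -> prefix (morpheme 1)
  'turn' -> root (morpheme 2)
  'less' -> suffix (morpheme 3)
  'ity' -> suffix (morpheme 4)
Total morphemes: 4

4


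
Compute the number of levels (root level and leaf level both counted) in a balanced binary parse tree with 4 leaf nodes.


In a balanced binary tree with n leaves the deepest leaf is ceil(log2(n)) edges below the root,
so counting node levels inclusive of root and leaves gives ceil(log2(n)) + 1 levels.
log2(4) = 2.0000
ceil(2.0000) = 2
levels = 2 + 1 = 3

3


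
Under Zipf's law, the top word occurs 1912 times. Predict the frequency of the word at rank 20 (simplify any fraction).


Zipf's law: freq(rank) = f1 / rank
f1 = 1912, rank = 20
freq = 1912 / 20
GCD(1912, 20) = 4
Simplified: 478/5

478/5


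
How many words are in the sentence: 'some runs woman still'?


Counting words by splitting on spaces:
  Word 1: 'some'
  Word 2: 'runs'
  Word 3: 'woman'
  Word 4: 'still'
Total words: 4

4


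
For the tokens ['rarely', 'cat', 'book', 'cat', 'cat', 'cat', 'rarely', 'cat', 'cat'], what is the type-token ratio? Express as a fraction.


Tokens: 9
Unique types: ('book', 'cat', 'rarely') = 3
TTR = 3/9
Simplify: divide both by 3 -> 1/3
TTR = 1/3

1/3


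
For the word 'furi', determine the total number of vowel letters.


Scanning each character of 'furi':
  Position 1: 'f' -> consonant (running count: 0)
  Position 2: 'u' -> vowel (running count: 1)
  Position 3: 'r' -> consonant (running count: 1)
  Position 4: 'i' -> vowel (running count: 2)
Total vowels: 2

2


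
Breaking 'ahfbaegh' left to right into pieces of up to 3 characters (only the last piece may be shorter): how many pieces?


'ahfbaegh' has 8 characters.
Chunking with max size 3:
  Chunk 1: 'ahf' (positions 0-2)
  Chunk 2: 'bae' (positions 3-5)
  Chunk 3: 'gh' (positions 6-7)
Total chunks: ceil(8 / 3) = 3

3


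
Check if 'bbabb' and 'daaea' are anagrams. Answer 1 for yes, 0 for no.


Sort characters of 'bbabb': 'abbbb'
Sort characters of 'daaea': 'aaade'
Sorted forms differ -> they are NOT anagrams
Result: 0

0


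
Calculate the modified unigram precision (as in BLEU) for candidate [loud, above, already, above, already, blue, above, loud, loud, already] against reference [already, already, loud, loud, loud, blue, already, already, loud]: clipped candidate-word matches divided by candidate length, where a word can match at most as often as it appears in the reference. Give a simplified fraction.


Reference word counts: {'already': 4, 'blue': 1, 'loud': 4}
Checking each candidate word (with clipping):
  'loud' -> in reference (ref count 4, used 1/4) -> match (matches: 1)
  'above' -> not in reference -> no match (matches: 1)
  'already' -> in reference (ref count 4, used 1/4) -> match (matches: 2)
  'above' -> not in reference -> no match (matches: 2)
  'already' -> in reference (ref count 4, used 2/4) -> match (matches: 3)
  'blue' -> in reference (ref count 1, used 1/1) -> match (matches: 4)
  'above' -> not in reference -> no match (matches: 4)
  'loud' -> in reference (ref count 4, used 2/4) -> match (matches: 5)
  'loud' -> in reference (ref count 4, used 3/4) -> match (matches: 6)
  'already' -> in reference (ref count 4, used 3/4) -> match (matches: 7)
Clipped matches: 7, Candidate length: 10
Precision = 7/10

7/10


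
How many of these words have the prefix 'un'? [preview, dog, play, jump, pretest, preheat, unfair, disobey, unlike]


Checking each word for prefix 'un':
  'preview' -> no (count: 0)
  'dog' -> no (count: 0)
  'play' -> no (count: 0)
  'jump' -> no (count: 0)
  'pretest' -> no (count: 0)
  'preheat' -> no (count: 0)
  'unfair' -> YES, starts with 'un' (count: 1)
  'disobey' -> no (count: 1)
  'unlike' -> YES, starts with 'un' (count: 2)
Total with prefix 'un': 2

2


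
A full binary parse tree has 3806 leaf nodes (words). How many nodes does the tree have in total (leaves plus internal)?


Leaf nodes (terminals): 3806
Internal nodes = n - 1 = 3806 - 1 = 3805
Total = leaves + internal = 3806 + 3805 = 7611

7611


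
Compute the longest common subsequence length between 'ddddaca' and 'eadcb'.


DP table for LCS of 'ddddaca' and 'eadcb':
       e  a  d  c  b
    0  0  0  0  0  0
  d 0  0  0  1  1  1
  d 0  0  0  1  1  1
  d 0  0  0  1  1  1
  d 0  0  0  1  1  1
  a 0  0  1  1  1  1
  c 0  0  1  1  2  2
  a 0  0  1  1  2  2
LCS: 'dc'
LCS length = 2

2


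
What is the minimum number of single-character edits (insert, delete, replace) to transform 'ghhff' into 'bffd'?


Building DP table for s1='ghhff' (len 5) and s2='bffd' (len 4):
       b  f  f  d
    0  1  2  3  4
  g 1  1  2  3  4
  h 2  2  2  3  4
  h 3  3  3  3  4
  f 4  4  3  3  4
  f 5  5  4  3  4
Edit distance = dp[5][4] = 4

4


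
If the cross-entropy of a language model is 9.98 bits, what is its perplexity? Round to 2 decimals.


Perplexity formula: PP = 2^H
H = 9.98
PP = 2^9.98
Decompose: 2^9.98 = 2^9 * 2^0.98
2^9 = 512, 2^0.98 ~ 1.9724654
PP ~ 512 * 1.9724654 = 1009.9022848
Rounded to 2 decimals: 1009.90

1009.90


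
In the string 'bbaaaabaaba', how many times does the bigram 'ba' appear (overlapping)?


Scanning 'bbaaaabaaba' for bigram 'ba':
  Position 0: 'bb' -> no
  Position 1: 'ba' -> MATCH
  Position 2: 'aa' -> no
  Position 3: 'aa' -> no
  Position 4: 'aa' -> no
  Position 5: 'ab' -> no
  Position 6: 'ba' -> MATCH
  Position 7: 'aa' -> no
  Position 8: 'ab' -> no
  Position 9: 'ba' -> MATCH
Total matches: 3

3


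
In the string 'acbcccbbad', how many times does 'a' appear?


Scanning 'acbcccbbad' for 'a':
  Position 0: 'a' -> MATCH (count: 1)
  Position 8: 'a' -> MATCH (count: 2)
Total occurrences of 'a': 2

2


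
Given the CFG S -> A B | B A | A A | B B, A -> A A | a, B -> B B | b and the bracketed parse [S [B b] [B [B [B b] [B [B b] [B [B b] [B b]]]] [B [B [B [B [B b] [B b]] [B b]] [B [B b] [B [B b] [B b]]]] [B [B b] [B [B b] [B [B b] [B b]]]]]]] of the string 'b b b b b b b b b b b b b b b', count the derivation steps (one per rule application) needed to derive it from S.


Every bracketed nonterminal node [X ...] in the tree is produced by exactly one rule application.
Reading the tree off as a leftmost derivation:
  Step 1: S  =>  B B   (applied S -> B B)
  Step 2: B B  =>  b B   (applied B -> b)
  Step 3: b B  =>  b B B   (applied B -> B B)
  Step 4: b B B  =>  b B B B   (applied B -> B B)
  Step 5: b B B B  =>  b b B B   (applied B -> b)
  Step 6: b b B B  =>  b b B B B   (applied B -> B B)
  Step 7: b b B B B  =>  b b b B B   (applied B -> b)
  Step 8: b b b B B  =>  b b b B B B   (applied B -> B B)
  Step 9: b b b B B B  =>  b b b b B B   (applied B -> b)
  Step 10: b b b b B B  =>  b b b b b B   (applied B -> b)
  Step 11: b b b b b B  =>  b b b b b B B   (applied B -> B B)
  Step 12: b b b b b B B  =>  b b b b b B B B   (applied B -> B B)
  Step 13: b b b b b B B B  =>  b b b b b B B B B   (applied B -> B B)
  Step 14: b b b b b B B B B  =>  b b b b b B B B B B   (applied B -> B B)
  Step 15: b b b b b B B B B B  =>  b b b b b b B B B B   (applied B -> b)
  Step 16: b b b b b b B B B B  =>  b b b b b b b B B B   (applied B -> b)
  Step 17: b b b b b b b B B B  =>  b b b b b b b b B B   (applied B -> b)
  Step 18: b b b b b b b b B B  =>  b b b b b b b b B B B   (applied B -> B B)
  Step 19: b b b b b b b b B B B  =>  b b b b b b b b b B B   (applied B -> b)
  Step 20: b b b b b b b b b B B  =>  b b b b b b b b b B B B   (applied B -> B B)
  Step 21: b b b b b b b b b B B B  =>  b b b b b b b b b b B B   (applied B -> b)
  Step 22: b b b b b b b b b b B B  =>  b b b b b b b b b b b B   (applied B -> b)
  Step 23: b b b b b b b b b b b B  =>  b b b b b b b b b b b B B   (applied B -> B B)
  Step 24: b b b b b b b b b b b B B  =>  b b b b b b b b b b b b B   (applied B -> b)
  Step 25: b b b b b b b b b b b b B  =>  b b b b b b b b b b b b B B   (applied B -> B B)
  Step 26: b b b b b b b b b b b b B B  =>  b b b b b b b b b b b b b B   (applied B -> b)
  Step 27: b b b b b b b b b b b b b B  =>  b b b b b b b b b b b b b B B   (applied B -> B B)
  Step 28: b b b b b b b b b b b b b B B  =>  b b b b b b b b b b b b b b B   (applied B -> b)
  Step 29: b b b b b b b b b b b b b b B  =>  b b b b b b b b b b b b b b b   (applied B -> b)
Final yield: b b b b b b b b b b b b b b b
Total rewrite steps: 29

29
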